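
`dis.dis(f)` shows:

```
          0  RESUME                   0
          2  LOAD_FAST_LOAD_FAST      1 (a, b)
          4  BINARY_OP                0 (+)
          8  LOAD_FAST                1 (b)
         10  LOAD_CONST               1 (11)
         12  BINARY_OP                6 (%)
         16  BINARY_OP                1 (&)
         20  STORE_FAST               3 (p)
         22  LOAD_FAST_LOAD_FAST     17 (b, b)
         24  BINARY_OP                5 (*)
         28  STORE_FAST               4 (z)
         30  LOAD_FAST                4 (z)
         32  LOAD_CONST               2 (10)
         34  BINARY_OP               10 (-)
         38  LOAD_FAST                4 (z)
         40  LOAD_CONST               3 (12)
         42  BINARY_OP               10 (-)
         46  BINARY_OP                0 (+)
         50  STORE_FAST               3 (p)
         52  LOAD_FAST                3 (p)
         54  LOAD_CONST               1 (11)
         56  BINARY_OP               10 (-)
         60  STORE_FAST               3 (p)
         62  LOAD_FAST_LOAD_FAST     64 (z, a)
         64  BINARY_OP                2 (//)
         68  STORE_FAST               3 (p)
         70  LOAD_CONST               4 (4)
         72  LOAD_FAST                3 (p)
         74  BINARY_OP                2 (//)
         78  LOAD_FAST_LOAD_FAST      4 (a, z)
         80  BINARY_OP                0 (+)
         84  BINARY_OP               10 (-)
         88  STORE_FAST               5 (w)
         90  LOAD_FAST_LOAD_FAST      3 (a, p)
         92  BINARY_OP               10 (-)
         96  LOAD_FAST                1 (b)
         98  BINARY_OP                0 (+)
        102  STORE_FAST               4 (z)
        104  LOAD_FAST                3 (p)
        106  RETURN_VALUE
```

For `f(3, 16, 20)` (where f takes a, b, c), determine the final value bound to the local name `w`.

-259

LOAD_FAST_LOAD_FAST a,b → push 3,16. Stack: [3, 16]
BINARY_OP + → 3 + 16 = 19. Stack: [19]
LOAD_FAST b → push 16. Stack: [19, 16]
LOAD_CONST → push 11. Stack: [19, 16, 11]
BINARY_OP % → 16 % 11 = 5. Stack: [19, 5]
BINARY_OP & → 19 & 5 = 1. Stack: [1]
STORE_FAST p → p=1. Stack: []
LOAD_FAST_LOAD_FAST b,b → push 16,16. Stack: [16, 16]
BINARY_OP * → 16 * 16 = 256. Stack: [256]
STORE_FAST z → z=256. Stack: []
LOAD_FAST z → push 256. Stack: [256]
LOAD_CONST → push 10. Stack: [256, 10]
BINARY_OP - → 256 - 10 = 246. Stack: [246]
LOAD_FAST z → push 256. Stack: [246, 256]
LOAD_CONST → push 12. Stack: [246, 256, 12]
BINARY_OP - → 256 - 12 = 244. Stack: [246, 244]
BINARY_OP + → 246 + 244 = 490. Stack: [490]
STORE_FAST p → p=490. Stack: []
LOAD_FAST p → push 490. Stack: [490]
LOAD_CONST → push 11. Stack: [490, 11]
BINARY_OP - → 490 - 11 = 479. Stack: [479]
STORE_FAST p → p=479. Stack: []
LOAD_FAST_LOAD_FAST z,a → push 256,3. Stack: [256, 3]
BINARY_OP // → 256 // 3 = 85. Stack: [85]
STORE_FAST p → p=85. Stack: []
LOAD_CONST → push 4. Stack: [4]
LOAD_FAST p → push 85. Stack: [4, 85]
BINARY_OP // → 4 // 85 = 0. Stack: [0]
LOAD_FAST_LOAD_FAST a,z → push 3,256. Stack: [0, 3, 256]
BINARY_OP + → 3 + 256 = 259. Stack: [0, 259]
BINARY_OP - → 0 - 259 = -259. Stack: [-259]
STORE_FAST w → w=-259. Stack: []
LOAD_FAST_LOAD_FAST a,p → push 3,85. Stack: [3, 85]
BINARY_OP - → 3 - 85 = -82. Stack: [-82]
LOAD_FAST b → push 16. Stack: [-82, 16]
BINARY_OP + → -82 + 16 = -66. Stack: [-66]
STORE_FAST z → z=-66. Stack: []
LOAD_FAST p → push 85. Stack: [85]
RETURN_VALUE → return 85.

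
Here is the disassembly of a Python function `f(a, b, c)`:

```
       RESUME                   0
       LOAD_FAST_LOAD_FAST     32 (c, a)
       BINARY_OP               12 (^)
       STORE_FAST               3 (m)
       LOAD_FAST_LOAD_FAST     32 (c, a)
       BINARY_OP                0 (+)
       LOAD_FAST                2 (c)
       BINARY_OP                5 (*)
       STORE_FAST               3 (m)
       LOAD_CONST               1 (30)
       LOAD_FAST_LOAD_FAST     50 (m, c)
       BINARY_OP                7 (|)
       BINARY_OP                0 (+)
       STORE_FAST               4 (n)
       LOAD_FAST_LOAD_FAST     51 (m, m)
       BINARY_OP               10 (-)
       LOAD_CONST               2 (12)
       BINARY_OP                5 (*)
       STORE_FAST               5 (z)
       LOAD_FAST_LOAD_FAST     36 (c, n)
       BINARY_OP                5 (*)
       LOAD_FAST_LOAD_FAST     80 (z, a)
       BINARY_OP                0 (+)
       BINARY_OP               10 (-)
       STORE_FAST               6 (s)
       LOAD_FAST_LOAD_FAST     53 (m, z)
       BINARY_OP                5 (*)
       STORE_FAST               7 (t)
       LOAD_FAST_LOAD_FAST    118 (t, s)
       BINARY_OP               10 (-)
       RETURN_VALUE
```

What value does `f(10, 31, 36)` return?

-60830

LOAD_FAST_LOAD_FAST c,a → push 36,10. Stack: [36, 10]
BINARY_OP ^ → 36 ^ 10 = 46. Stack: [46]
STORE_FAST m → m=46. Stack: []
LOAD_FAST_LOAD_FAST c,a → push 36,10. Stack: [36, 10]
BINARY_OP + → 36 + 10 = 46. Stack: [46]
LOAD_FAST c → push 36. Stack: [46, 36]
BINARY_OP * → 46 * 36 = 1656. Stack: [1656]
STORE_FAST m → m=1656. Stack: []
LOAD_CONST → push 30. Stack: [30]
LOAD_FAST_LOAD_FAST m,c → push 1656,36. Stack: [30, 1656, 36]
BINARY_OP | → 1656 | 36 = 1660. Stack: [30, 1660]
BINARY_OP + → 30 + 1660 = 1690. Stack: [1690]
STORE_FAST n → n=1690. Stack: []
LOAD_FAST_LOAD_FAST m,m → push 1656,1656. Stack: [1656, 1656]
BINARY_OP - → 1656 - 1656 = 0. Stack: [0]
LOAD_CONST → push 12. Stack: [0, 12]
BINARY_OP * → 0 * 12 = 0. Stack: [0]
STORE_FAST z → z=0. Stack: []
LOAD_FAST_LOAD_FAST c,n → push 36,1690. Stack: [36, 1690]
BINARY_OP * → 36 * 1690 = 60840. Stack: [60840]
LOAD_FAST_LOAD_FAST z,a → push 0,10. Stack: [60840, 0, 10]
BINARY_OP + → 0 + 10 = 10. Stack: [60840, 10]
BINARY_OP - → 60840 - 10 = 60830. Stack: [60830]
STORE_FAST s → s=60830. Stack: []
LOAD_FAST_LOAD_FAST m,z → push 1656,0. Stack: [1656, 0]
BINARY_OP * → 1656 * 0 = 0. Stack: [0]
STORE_FAST t → t=0. Stack: []
LOAD_FAST_LOAD_FAST t,s → push 0,60830. Stack: [0, 60830]
BINARY_OP - → 0 - 60830 = -60830. Stack: [-60830]
RETURN_VALUE → return -60830.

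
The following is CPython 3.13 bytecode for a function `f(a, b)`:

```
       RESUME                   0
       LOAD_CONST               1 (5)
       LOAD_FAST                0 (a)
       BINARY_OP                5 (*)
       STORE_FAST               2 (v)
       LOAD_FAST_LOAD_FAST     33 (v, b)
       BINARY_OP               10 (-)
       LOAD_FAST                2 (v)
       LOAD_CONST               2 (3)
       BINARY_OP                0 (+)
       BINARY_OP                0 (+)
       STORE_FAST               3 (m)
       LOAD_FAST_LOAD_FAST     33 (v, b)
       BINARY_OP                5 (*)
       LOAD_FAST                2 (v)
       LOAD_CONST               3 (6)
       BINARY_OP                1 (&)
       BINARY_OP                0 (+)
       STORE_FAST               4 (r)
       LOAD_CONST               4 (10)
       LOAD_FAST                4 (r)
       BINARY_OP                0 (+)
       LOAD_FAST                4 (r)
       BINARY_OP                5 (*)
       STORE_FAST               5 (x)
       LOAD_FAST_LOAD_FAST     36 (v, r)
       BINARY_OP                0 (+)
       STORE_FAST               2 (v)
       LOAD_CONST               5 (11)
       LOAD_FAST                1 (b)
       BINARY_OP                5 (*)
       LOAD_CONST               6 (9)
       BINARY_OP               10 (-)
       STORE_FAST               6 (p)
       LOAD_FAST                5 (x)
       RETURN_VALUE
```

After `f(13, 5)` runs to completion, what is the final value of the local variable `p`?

LOAD_CONST → push 5. Stack: [5]
LOAD_FAST a → push 13. Stack: [5, 13]
BINARY_OP * → 5 * 13 = 65. Stack: [65]
STORE_FAST v → v=65. Stack: []
LOAD_FAST_LOAD_FAST v,b → push 65,5. Stack: [65, 5]
BINARY_OP - → 65 - 5 = 60. Stack: [60]
LOAD_FAST v → push 65. Stack: [60, 65]
LOAD_CONST → push 3. Stack: [60, 65, 3]
BINARY_OP + → 65 + 3 = 68. Stack: [60, 68]
BINARY_OP + → 60 + 68 = 128. Stack: [128]
STORE_FAST m → m=128. Stack: []
LOAD_FAST_LOAD_FAST v,b → push 65,5. Stack: [65, 5]
BINARY_OP * → 65 * 5 = 325. Stack: [325]
LOAD_FAST v → push 65. Stack: [325, 65]
LOAD_CONST → push 6. Stack: [325, 65, 6]
BINARY_OP & → 65 & 6 = 0. Stack: [325, 0]
BINARY_OP + → 325 + 0 = 325. Stack: [325]
STORE_FAST r → r=325. Stack: []
LOAD_CONST → push 10. Stack: [10]
LOAD_FAST r → push 325. Stack: [10, 325]
BINARY_OP + → 10 + 325 = 335. Stack: [335]
LOAD_FAST r → push 325. Stack: [335, 325]
BINARY_OP * → 335 * 325 = 108875. Stack: [108875]
STORE_FAST x → x=108875. Stack: []
LOAD_FAST_LOAD_FAST v,r → push 65,325. Stack: [65, 325]
BINARY_OP + → 65 + 325 = 390. Stack: [390]
STORE_FAST v → v=390. Stack: []
LOAD_CONST → push 11. Stack: [11]
LOAD_FAST b → push 5. Stack: [11, 5]
BINARY_OP * → 11 * 5 = 55. Stack: [55]
LOAD_CONST → push 9. Stack: [55, 9]
BINARY_OP - → 55 - 9 = 46. Stack: [46]
STORE_FAST p → p=46. Stack: []
LOAD_FAST x → push 108875. Stack: [108875]
RETURN_VALUE → return 108875.

46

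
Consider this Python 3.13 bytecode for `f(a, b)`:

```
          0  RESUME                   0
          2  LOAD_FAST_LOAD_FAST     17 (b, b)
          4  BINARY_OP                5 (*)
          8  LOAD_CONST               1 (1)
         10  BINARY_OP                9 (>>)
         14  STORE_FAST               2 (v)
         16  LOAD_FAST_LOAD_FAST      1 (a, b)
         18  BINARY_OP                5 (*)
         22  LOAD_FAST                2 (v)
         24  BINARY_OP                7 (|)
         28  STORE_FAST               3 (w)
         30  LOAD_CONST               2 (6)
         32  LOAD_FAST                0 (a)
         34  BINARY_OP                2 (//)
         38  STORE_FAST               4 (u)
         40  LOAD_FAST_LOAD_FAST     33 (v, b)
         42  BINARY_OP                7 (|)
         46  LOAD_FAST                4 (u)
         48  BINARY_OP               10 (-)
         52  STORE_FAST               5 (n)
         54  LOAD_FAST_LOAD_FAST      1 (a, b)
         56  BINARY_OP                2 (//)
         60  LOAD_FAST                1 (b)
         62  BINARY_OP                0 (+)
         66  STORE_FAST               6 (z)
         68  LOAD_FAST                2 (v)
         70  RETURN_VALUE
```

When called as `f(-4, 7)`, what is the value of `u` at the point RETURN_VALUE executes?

-2

LOAD_FAST_LOAD_FAST b,b → push 7,7. Stack: [7, 7]
BINARY_OP * → 7 * 7 = 49. Stack: [49]
LOAD_CONST → push 1. Stack: [49, 1]
BINARY_OP >> → 49 >> 1 = 24. Stack: [24]
STORE_FAST v → v=24. Stack: []
LOAD_FAST_LOAD_FAST a,b → push -4,7. Stack: [-4, 7]
BINARY_OP * → -4 * 7 = -28. Stack: [-28]
LOAD_FAST v → push 24. Stack: [-28, 24]
BINARY_OP | → -28 | 24 = -4. Stack: [-4]
STORE_FAST w → w=-4. Stack: []
LOAD_CONST → push 6. Stack: [6]
LOAD_FAST a → push -4. Stack: [6, -4]
BINARY_OP // → 6 // -4 = -2. Stack: [-2]
STORE_FAST u → u=-2. Stack: []
LOAD_FAST_LOAD_FAST v,b → push 24,7. Stack: [24, 7]
BINARY_OP | → 24 | 7 = 31. Stack: [31]
LOAD_FAST u → push -2. Stack: [31, -2]
BINARY_OP - → 31 - -2 = 33. Stack: [33]
STORE_FAST n → n=33. Stack: []
LOAD_FAST_LOAD_FAST a,b → push -4,7. Stack: [-4, 7]
BINARY_OP // → -4 // 7 = -1. Stack: [-1]
LOAD_FAST b → push 7. Stack: [-1, 7]
BINARY_OP + → -1 + 7 = 6. Stack: [6]
STORE_FAST z → z=6. Stack: []
LOAD_FAST v → push 24. Stack: [24]
RETURN_VALUE → return 24.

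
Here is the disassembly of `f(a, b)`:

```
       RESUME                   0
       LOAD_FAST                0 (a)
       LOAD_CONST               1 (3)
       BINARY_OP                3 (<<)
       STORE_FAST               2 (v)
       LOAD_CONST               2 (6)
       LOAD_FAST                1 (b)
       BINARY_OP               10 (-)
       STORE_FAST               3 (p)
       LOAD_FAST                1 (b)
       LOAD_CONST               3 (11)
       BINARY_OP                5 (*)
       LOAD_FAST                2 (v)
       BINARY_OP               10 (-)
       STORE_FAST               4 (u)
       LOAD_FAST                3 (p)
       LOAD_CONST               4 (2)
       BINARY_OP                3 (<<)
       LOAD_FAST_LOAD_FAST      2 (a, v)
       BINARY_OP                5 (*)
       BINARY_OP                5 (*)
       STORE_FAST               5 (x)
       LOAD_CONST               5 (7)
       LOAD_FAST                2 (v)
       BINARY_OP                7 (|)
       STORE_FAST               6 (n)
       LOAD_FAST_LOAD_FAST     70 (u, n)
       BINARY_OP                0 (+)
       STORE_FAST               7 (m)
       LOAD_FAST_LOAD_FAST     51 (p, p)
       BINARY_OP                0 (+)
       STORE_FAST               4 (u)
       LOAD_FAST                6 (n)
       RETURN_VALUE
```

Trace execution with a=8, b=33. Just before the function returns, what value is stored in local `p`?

-27

LOAD_FAST a → push 8. Stack: [8]
LOAD_CONST → push 3. Stack: [8, 3]
BINARY_OP << → 8 << 3 = 64. Stack: [64]
STORE_FAST v → v=64. Stack: []
LOAD_CONST → push 6. Stack: [6]
LOAD_FAST b → push 33. Stack: [6, 33]
BINARY_OP - → 6 - 33 = -27. Stack: [-27]
STORE_FAST p → p=-27. Stack: []
LOAD_FAST b → push 33. Stack: [33]
LOAD_CONST → push 11. Stack: [33, 11]
BINARY_OP * → 33 * 11 = 363. Stack: [363]
LOAD_FAST v → push 64. Stack: [363, 64]
BINARY_OP - → 363 - 64 = 299. Stack: [299]
STORE_FAST u → u=299. Stack: []
LOAD_FAST p → push -27. Stack: [-27]
LOAD_CONST → push 2. Stack: [-27, 2]
BINARY_OP << → -27 << 2 = -108. Stack: [-108]
LOAD_FAST_LOAD_FAST a,v → push 8,64. Stack: [-108, 8, 64]
BINARY_OP * → 8 * 64 = 512. Stack: [-108, 512]
BINARY_OP * → -108 * 512 = -55296. Stack: [-55296]
STORE_FAST x → x=-55296. Stack: []
LOAD_CONST → push 7. Stack: [7]
LOAD_FAST v → push 64. Stack: [7, 64]
BINARY_OP | → 7 | 64 = 71. Stack: [71]
STORE_FAST n → n=71. Stack: []
LOAD_FAST_LOAD_FAST u,n → push 299,71. Stack: [299, 71]
BINARY_OP + → 299 + 71 = 370. Stack: [370]
STORE_FAST m → m=370. Stack: []
LOAD_FAST_LOAD_FAST p,p → push -27,-27. Stack: [-27, -27]
BINARY_OP + → -27 + -27 = -54. Stack: [-54]
STORE_FAST u → u=-54. Stack: []
LOAD_FAST n → push 71. Stack: [71]
RETURN_VALUE → return 71.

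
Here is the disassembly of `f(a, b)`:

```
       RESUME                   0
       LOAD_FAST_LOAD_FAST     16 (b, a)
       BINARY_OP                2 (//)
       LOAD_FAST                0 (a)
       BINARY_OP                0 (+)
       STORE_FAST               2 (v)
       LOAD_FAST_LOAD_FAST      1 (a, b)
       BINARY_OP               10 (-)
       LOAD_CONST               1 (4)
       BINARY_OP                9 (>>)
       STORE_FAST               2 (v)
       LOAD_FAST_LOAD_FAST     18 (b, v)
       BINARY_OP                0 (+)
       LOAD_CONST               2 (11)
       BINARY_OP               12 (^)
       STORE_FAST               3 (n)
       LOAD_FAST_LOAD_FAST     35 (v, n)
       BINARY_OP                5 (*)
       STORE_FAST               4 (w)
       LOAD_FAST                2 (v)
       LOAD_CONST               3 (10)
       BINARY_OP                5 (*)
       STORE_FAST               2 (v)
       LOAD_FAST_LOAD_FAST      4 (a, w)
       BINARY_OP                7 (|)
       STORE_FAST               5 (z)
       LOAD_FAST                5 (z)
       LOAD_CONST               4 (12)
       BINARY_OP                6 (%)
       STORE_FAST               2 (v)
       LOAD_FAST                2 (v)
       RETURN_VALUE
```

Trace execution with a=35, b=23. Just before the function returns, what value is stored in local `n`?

LOAD_FAST_LOAD_FAST b,a → push 23,35. Stack: [23, 35]
BINARY_OP // → 23 // 35 = 0. Stack: [0]
LOAD_FAST a → push 35. Stack: [0, 35]
BINARY_OP + → 0 + 35 = 35. Stack: [35]
STORE_FAST v → v=35. Stack: []
LOAD_FAST_LOAD_FAST a,b → push 35,23. Stack: [35, 23]
BINARY_OP - → 35 - 23 = 12. Stack: [12]
LOAD_CONST → push 4. Stack: [12, 4]
BINARY_OP >> → 12 >> 4 = 0. Stack: [0]
STORE_FAST v → v=0. Stack: []
LOAD_FAST_LOAD_FAST b,v → push 23,0. Stack: [23, 0]
BINARY_OP + → 23 + 0 = 23. Stack: [23]
LOAD_CONST → push 11. Stack: [23, 11]
BINARY_OP ^ → 23 ^ 11 = 28. Stack: [28]
STORE_FAST n → n=28. Stack: []
LOAD_FAST_LOAD_FAST v,n → push 0,28. Stack: [0, 28]
BINARY_OP * → 0 * 28 = 0. Stack: [0]
STORE_FAST w → w=0. Stack: []
LOAD_FAST v → push 0. Stack: [0]
LOAD_CONST → push 10. Stack: [0, 10]
BINARY_OP * → 0 * 10 = 0. Stack: [0]
STORE_FAST v → v=0. Stack: []
LOAD_FAST_LOAD_FAST a,w → push 35,0. Stack: [35, 0]
BINARY_OP | → 35 | 0 = 35. Stack: [35]
STORE_FAST z → z=35. Stack: []
LOAD_FAST z → push 35. Stack: [35]
LOAD_CONST → push 12. Stack: [35, 12]
BINARY_OP % → 35 % 12 = 11. Stack: [11]
STORE_FAST v → v=11. Stack: []
LOAD_FAST v → push 11. Stack: [11]
RETURN_VALUE → return 11.

28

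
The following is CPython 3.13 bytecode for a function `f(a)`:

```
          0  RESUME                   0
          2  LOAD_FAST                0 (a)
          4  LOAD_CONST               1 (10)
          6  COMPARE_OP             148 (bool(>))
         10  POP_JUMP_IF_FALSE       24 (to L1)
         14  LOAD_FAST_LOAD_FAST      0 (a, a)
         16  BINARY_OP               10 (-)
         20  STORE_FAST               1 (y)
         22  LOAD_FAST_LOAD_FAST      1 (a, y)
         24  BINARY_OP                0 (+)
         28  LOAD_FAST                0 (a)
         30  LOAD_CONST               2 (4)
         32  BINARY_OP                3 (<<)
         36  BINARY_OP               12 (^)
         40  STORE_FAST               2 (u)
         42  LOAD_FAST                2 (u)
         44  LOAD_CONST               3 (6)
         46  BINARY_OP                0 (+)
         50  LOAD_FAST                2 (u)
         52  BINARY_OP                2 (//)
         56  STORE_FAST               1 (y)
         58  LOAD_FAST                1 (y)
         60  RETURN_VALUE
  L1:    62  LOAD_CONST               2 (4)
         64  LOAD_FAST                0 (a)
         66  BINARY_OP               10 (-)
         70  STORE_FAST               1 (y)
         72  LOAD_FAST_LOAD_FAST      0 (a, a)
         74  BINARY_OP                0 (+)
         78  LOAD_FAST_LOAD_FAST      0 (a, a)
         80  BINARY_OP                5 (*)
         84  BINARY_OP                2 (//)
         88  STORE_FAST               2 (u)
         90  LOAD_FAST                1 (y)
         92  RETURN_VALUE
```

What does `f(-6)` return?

LOAD_FAST a → push -6. Stack: [-6]
LOAD_CONST → push 10. Stack: [-6, 10]
COMPARE_OP bool(>) → -6 vs 10 = False. Stack: [False]
POP_JUMP_IF_FALSE → pop False; jump. Stack: []
LOAD_CONST → push 4. Stack: [4]
LOAD_FAST a → push -6. Stack: [4, -6]
BINARY_OP - → 4 - -6 = 10. Stack: [10]
STORE_FAST y → y=10. Stack: []
LOAD_FAST_LOAD_FAST a,a → push -6,-6. Stack: [-6, -6]
BINARY_OP + → -6 + -6 = -12. Stack: [-12]
LOAD_FAST_LOAD_FAST a,a → push -6,-6. Stack: [-12, -6, -6]
BINARY_OP * → -6 * -6 = 36. Stack: [-12, 36]
BINARY_OP // → -12 // 36 = -1. Stack: [-1]
STORE_FAST u → u=-1. Stack: []
LOAD_FAST y → push 10. Stack: [10]
RETURN_VALUE → return 10.

10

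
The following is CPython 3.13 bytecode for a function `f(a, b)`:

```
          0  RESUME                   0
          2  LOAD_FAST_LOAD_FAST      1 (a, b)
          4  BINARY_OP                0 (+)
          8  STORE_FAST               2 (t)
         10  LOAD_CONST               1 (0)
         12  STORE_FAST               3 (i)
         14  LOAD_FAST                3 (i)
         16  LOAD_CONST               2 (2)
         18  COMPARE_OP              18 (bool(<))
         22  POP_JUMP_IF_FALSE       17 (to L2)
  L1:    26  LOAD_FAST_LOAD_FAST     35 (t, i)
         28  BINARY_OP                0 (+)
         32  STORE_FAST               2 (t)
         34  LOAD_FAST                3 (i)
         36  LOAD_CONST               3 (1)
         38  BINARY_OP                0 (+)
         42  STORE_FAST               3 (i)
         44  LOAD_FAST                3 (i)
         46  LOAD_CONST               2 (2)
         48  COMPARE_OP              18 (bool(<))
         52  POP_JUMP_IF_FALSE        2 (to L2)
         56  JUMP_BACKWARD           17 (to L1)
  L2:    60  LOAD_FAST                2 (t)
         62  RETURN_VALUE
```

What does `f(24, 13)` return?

LOAD_FAST_LOAD_FAST a,b → push 24,13. Stack: [24, 13]
BINARY_OP + → 24 + 13 = 37. Stack: [37]
STORE_FAST t → t=37. Stack: []
LOAD_CONST → push 0. Stack: [0]
STORE_FAST i → i=0. Stack: []
LOAD_FAST i → push 0. Stack: [0]
LOAD_CONST → push 2. Stack: [0, 2]
COMPARE_OP bool(<) → 0 vs 2 = True. Stack: [True]
POP_JUMP_IF_FALSE → pop True; no jump. Stack: []
LOAD_FAST_LOAD_FAST t,i → push 37,0. Stack: [37, 0]
BINARY_OP + → 37 + 0 = 37. Stack: [37]
STORE_FAST t → t=37. Stack: []
LOAD_FAST i → push 0. Stack: [0]
LOAD_CONST → push 1. Stack: [0, 1]
BINARY_OP + → 0 + 1 = 1. Stack: [1]
STORE_FAST i → i=1. Stack: []
LOAD_FAST i → push 1. Stack: [1]
LOAD_CONST → push 2. Stack: [1, 2]
COMPARE_OP bool(<) → 1 vs 2 = True. Stack: [True]
POP_JUMP_IF_FALSE → pop True; no jump. Stack: []
LOAD_FAST_LOAD_FAST t,i → push 37,1. Stack: [37, 1]
BINARY_OP + → 37 + 1 = 38. Stack: [38]
STORE_FAST t → t=38. Stack: []
LOAD_FAST i → push 1. Stack: [1]
LOAD_CONST → push 1. Stack: [1, 1]
BINARY_OP + → 1 + 1 = 2. Stack: [2]
STORE_FAST i → i=2. Stack: []
LOAD_FAST i → push 2. Stack: [2]
LOAD_CONST → push 2. Stack: [2, 2]
COMPARE_OP bool(<) → 2 vs 2 = False. Stack: [False]
POP_JUMP_IF_FALSE → pop False; jump. Stack: []
LOAD_FAST t → push 38. Stack: [38]
RETURN_VALUE → return 38.

38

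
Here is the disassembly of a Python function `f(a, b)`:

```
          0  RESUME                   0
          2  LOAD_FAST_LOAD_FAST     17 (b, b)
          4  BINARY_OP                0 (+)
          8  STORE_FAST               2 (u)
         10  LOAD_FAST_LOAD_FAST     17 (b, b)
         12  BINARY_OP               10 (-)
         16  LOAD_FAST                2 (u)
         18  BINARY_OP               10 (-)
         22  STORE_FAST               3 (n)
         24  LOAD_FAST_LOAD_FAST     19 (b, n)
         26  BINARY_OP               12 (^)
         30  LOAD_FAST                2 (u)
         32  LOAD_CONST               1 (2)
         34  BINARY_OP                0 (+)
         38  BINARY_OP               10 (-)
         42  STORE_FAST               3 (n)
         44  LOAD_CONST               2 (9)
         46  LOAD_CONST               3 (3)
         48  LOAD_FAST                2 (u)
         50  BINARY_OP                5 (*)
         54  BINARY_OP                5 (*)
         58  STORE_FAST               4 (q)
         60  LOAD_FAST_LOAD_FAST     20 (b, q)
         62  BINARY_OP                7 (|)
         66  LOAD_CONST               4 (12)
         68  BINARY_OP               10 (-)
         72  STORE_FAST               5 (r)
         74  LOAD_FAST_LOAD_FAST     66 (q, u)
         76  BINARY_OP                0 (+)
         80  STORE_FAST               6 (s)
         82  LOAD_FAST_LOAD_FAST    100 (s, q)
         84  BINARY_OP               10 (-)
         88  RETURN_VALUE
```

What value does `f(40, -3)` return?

LOAD_FAST_LOAD_FAST b,b → push -3,-3. Stack: [-3, -3]
BINARY_OP + → -3 + -3 = -6. Stack: [-6]
STORE_FAST u → u=-6. Stack: []
LOAD_FAST_LOAD_FAST b,b → push -3,-3. Stack: [-3, -3]
BINARY_OP - → -3 - -3 = 0. Stack: [0]
LOAD_FAST u → push -6. Stack: [0, -6]
BINARY_OP - → 0 - -6 = 6. Stack: [6]
STORE_FAST n → n=6. Stack: []
LOAD_FAST_LOAD_FAST b,n → push -3,6. Stack: [-3, 6]
BINARY_OP ^ → -3 ^ 6 = -5. Stack: [-5]
LOAD_FAST u → push -6. Stack: [-5, -6]
LOAD_CONST → push 2. Stack: [-5, -6, 2]
BINARY_OP + → -6 + 2 = -4. Stack: [-5, -4]
BINARY_OP - → -5 - -4 = -1. Stack: [-1]
STORE_FAST n → n=-1. Stack: []
LOAD_CONST → push 9. Stack: [9]
LOAD_CONST → push 3. Stack: [9, 3]
LOAD_FAST u → push -6. Stack: [9, 3, -6]
BINARY_OP * → 3 * -6 = -18. Stack: [9, -18]
BINARY_OP * → 9 * -18 = -162. Stack: [-162]
STORE_FAST q → q=-162. Stack: []
LOAD_FAST_LOAD_FAST b,q → push -3,-162. Stack: [-3, -162]
BINARY_OP | → -3 | -162 = -1. Stack: [-1]
LOAD_CONST → push 12. Stack: [-1, 12]
BINARY_OP - → -1 - 12 = -13. Stack: [-13]
STORE_FAST r → r=-13. Stack: []
LOAD_FAST_LOAD_FAST q,u → push -162,-6. Stack: [-162, -6]
BINARY_OP + → -162 + -6 = -168. Stack: [-168]
STORE_FAST s → s=-168. Stack: []
LOAD_FAST_LOAD_FAST s,q → push -168,-162. Stack: [-168, -162]
BINARY_OP - → -168 - -162 = -6. Stack: [-6]
RETURN_VALUE → return -6.

-6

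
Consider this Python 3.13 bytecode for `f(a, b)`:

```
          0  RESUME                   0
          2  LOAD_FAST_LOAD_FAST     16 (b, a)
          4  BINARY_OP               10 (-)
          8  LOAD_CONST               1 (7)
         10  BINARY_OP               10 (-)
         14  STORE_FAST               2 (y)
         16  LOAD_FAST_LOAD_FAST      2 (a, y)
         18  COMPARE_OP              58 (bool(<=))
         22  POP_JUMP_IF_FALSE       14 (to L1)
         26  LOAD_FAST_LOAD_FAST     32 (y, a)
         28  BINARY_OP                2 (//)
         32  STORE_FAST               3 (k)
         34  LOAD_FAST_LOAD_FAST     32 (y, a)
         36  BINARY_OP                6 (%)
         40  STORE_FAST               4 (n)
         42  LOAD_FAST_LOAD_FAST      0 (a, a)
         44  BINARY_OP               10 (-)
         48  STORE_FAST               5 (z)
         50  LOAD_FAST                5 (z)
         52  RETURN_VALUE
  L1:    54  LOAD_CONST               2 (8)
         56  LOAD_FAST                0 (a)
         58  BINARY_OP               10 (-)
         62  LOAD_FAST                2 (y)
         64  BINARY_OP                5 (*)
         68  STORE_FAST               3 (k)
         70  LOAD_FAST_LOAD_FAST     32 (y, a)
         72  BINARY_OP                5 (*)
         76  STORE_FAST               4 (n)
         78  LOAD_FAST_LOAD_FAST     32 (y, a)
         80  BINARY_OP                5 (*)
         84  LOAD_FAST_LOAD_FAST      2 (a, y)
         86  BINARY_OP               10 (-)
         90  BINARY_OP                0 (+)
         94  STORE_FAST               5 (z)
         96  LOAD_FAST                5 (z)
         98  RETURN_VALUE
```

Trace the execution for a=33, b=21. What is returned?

LOAD_FAST_LOAD_FAST b,a → push 21,33. Stack: [21, 33]
BINARY_OP - → 21 - 33 = -12. Stack: [-12]
LOAD_CONST → push 7. Stack: [-12, 7]
BINARY_OP - → -12 - 7 = -19. Stack: [-19]
STORE_FAST y → y=-19. Stack: []
LOAD_FAST_LOAD_FAST a,y → push 33,-19. Stack: [33, -19]
COMPARE_OP bool(<=) → 33 vs -19 = False. Stack: [False]
POP_JUMP_IF_FALSE → pop False; jump. Stack: []
LOAD_CONST → push 8. Stack: [8]
LOAD_FAST a → push 33. Stack: [8, 33]
BINARY_OP - → 8 - 33 = -25. Stack: [-25]
LOAD_FAST y → push -19. Stack: [-25, -19]
BINARY_OP * → -25 * -19 = 475. Stack: [475]
STORE_FAST k → k=475. Stack: []
LOAD_FAST_LOAD_FAST y,a → push -19,33. Stack: [-19, 33]
BINARY_OP * → -19 * 33 = -627. Stack: [-627]
STORE_FAST n → n=-627. Stack: []
LOAD_FAST_LOAD_FAST y,a → push -19,33. Stack: [-19, 33]
BINARY_OP * → -19 * 33 = -627. Stack: [-627]
LOAD_FAST_LOAD_FAST a,y → push 33,-19. Stack: [-627, 33, -19]
BINARY_OP - → 33 - -19 = 52. Stack: [-627, 52]
BINARY_OP + → -627 + 52 = -575. Stack: [-575]
STORE_FAST z → z=-575. Stack: []
LOAD_FAST z → push -575. Stack: [-575]
RETURN_VALUE → return -575.

-575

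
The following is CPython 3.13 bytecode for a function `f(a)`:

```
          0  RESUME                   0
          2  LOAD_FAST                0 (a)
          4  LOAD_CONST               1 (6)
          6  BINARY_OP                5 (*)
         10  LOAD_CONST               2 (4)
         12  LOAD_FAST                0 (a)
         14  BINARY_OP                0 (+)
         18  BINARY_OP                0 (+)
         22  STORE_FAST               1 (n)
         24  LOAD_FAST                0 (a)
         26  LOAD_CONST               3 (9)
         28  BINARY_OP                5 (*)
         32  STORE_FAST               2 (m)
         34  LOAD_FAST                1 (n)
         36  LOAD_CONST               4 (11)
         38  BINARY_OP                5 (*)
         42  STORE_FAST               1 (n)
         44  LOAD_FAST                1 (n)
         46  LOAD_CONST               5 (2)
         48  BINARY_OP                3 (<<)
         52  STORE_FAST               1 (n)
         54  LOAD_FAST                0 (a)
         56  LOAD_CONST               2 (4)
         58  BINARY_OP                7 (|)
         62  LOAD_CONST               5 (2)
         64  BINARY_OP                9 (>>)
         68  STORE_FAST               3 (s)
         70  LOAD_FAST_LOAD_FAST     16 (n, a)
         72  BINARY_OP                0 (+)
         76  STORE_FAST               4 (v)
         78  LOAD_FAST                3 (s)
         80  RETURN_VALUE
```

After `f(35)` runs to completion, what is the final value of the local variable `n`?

10956

LOAD_FAST a → push 35. Stack: [35]
LOAD_CONST → push 6. Stack: [35, 6]
BINARY_OP * → 35 * 6 = 210. Stack: [210]
LOAD_CONST → push 4. Stack: [210, 4]
LOAD_FAST a → push 35. Stack: [210, 4, 35]
BINARY_OP + → 4 + 35 = 39. Stack: [210, 39]
BINARY_OP + → 210 + 39 = 249. Stack: [249]
STORE_FAST n → n=249. Stack: []
LOAD_FAST a → push 35. Stack: [35]
LOAD_CONST → push 9. Stack: [35, 9]
BINARY_OP * → 35 * 9 = 315. Stack: [315]
STORE_FAST m → m=315. Stack: []
LOAD_FAST n → push 249. Stack: [249]
LOAD_CONST → push 11. Stack: [249, 11]
BINARY_OP * → 249 * 11 = 2739. Stack: [2739]
STORE_FAST n → n=2739. Stack: []
LOAD_FAST n → push 2739. Stack: [2739]
LOAD_CONST → push 2. Stack: [2739, 2]
BINARY_OP << → 2739 << 2 = 10956. Stack: [10956]
STORE_FAST n → n=10956. Stack: []
LOAD_FAST a → push 35. Stack: [35]
LOAD_CONST → push 4. Stack: [35, 4]
BINARY_OP | → 35 | 4 = 39. Stack: [39]
LOAD_CONST → push 2. Stack: [39, 2]
BINARY_OP >> → 39 >> 2 = 9. Stack: [9]
STORE_FAST s → s=9. Stack: []
LOAD_FAST_LOAD_FAST n,a → push 10956,35. Stack: [10956, 35]
BINARY_OP + → 10956 + 35 = 10991. Stack: [10991]
STORE_FAST v → v=10991. Stack: []
LOAD_FAST s → push 9. Stack: [9]
RETURN_VALUE → return 9.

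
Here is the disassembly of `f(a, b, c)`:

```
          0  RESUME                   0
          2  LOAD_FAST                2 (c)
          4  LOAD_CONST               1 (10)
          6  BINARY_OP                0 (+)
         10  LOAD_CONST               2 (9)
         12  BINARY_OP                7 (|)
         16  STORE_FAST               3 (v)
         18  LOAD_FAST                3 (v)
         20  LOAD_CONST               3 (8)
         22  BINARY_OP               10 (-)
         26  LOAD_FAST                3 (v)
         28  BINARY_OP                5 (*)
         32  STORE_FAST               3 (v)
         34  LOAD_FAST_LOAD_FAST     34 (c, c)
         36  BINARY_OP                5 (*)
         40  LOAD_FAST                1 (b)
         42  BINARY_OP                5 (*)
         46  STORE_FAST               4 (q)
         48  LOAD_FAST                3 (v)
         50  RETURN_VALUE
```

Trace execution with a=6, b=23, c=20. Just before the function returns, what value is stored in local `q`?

LOAD_FAST c → push 20. Stack: [20]
LOAD_CONST → push 10. Stack: [20, 10]
BINARY_OP + → 20 + 10 = 30. Stack: [30]
LOAD_CONST → push 9. Stack: [30, 9]
BINARY_OP | → 30 | 9 = 31. Stack: [31]
STORE_FAST v → v=31. Stack: []
LOAD_FAST v → push 31. Stack: [31]
LOAD_CONST → push 8. Stack: [31, 8]
BINARY_OP - → 31 - 8 = 23. Stack: [23]
LOAD_FAST v → push 31. Stack: [23, 31]
BINARY_OP * → 23 * 31 = 713. Stack: [713]
STORE_FAST v → v=713. Stack: []
LOAD_FAST_LOAD_FAST c,c → push 20,20. Stack: [20, 20]
BINARY_OP * → 20 * 20 = 400. Stack: [400]
LOAD_FAST b → push 23. Stack: [400, 23]
BINARY_OP * → 400 * 23 = 9200. Stack: [9200]
STORE_FAST q → q=9200. Stack: []
LOAD_FAST v → push 713. Stack: [713]
RETURN_VALUE → return 713.

9200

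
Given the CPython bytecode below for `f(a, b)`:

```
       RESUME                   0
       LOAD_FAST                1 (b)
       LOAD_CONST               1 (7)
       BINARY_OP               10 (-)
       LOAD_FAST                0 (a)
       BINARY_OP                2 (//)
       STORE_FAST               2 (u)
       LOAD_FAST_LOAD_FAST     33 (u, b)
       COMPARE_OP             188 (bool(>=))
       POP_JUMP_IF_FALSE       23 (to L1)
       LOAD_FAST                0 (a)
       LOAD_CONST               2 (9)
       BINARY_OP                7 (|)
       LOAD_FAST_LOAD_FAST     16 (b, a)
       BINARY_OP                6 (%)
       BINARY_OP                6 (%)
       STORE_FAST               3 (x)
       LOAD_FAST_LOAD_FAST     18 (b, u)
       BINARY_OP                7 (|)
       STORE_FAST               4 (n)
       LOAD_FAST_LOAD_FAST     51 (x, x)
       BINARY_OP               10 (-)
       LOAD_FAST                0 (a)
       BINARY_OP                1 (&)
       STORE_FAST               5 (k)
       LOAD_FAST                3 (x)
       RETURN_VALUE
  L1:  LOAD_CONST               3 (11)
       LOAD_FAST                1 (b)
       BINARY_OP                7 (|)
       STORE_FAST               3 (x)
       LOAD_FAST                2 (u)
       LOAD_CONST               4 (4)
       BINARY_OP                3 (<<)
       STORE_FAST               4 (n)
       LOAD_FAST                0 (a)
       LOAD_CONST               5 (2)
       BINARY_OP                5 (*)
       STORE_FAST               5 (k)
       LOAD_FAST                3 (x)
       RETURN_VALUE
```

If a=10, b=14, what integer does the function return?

LOAD_FAST b → push 14. Stack: [14]
LOAD_CONST → push 7. Stack: [14, 7]
BINARY_OP - → 14 - 7 = 7. Stack: [7]
LOAD_FAST a → push 10. Stack: [7, 10]
BINARY_OP // → 7 // 10 = 0. Stack: [0]
STORE_FAST u → u=0. Stack: []
LOAD_FAST_LOAD_FAST u,b → push 0,14. Stack: [0, 14]
COMPARE_OP bool(>=) → 0 vs 14 = False. Stack: [False]
POP_JUMP_IF_FALSE → pop False; jump. Stack: []
LOAD_CONST → push 11. Stack: [11]
LOAD_FAST b → push 14. Stack: [11, 14]
BINARY_OP | → 11 | 14 = 15. Stack: [15]
STORE_FAST x → x=15. Stack: []
LOAD_FAST u → push 0. Stack: [0]
LOAD_CONST → push 4. Stack: [0, 4]
BINARY_OP << → 0 << 4 = 0. Stack: [0]
STORE_FAST n → n=0. Stack: []
LOAD_FAST a → push 10. Stack: [10]
LOAD_CONST → push 2. Stack: [10, 2]
BINARY_OP * → 10 * 2 = 20. Stack: [20]
STORE_FAST k → k=20. Stack: []
LOAD_FAST x → push 15. Stack: [15]
RETURN_VALUE → return 15.

15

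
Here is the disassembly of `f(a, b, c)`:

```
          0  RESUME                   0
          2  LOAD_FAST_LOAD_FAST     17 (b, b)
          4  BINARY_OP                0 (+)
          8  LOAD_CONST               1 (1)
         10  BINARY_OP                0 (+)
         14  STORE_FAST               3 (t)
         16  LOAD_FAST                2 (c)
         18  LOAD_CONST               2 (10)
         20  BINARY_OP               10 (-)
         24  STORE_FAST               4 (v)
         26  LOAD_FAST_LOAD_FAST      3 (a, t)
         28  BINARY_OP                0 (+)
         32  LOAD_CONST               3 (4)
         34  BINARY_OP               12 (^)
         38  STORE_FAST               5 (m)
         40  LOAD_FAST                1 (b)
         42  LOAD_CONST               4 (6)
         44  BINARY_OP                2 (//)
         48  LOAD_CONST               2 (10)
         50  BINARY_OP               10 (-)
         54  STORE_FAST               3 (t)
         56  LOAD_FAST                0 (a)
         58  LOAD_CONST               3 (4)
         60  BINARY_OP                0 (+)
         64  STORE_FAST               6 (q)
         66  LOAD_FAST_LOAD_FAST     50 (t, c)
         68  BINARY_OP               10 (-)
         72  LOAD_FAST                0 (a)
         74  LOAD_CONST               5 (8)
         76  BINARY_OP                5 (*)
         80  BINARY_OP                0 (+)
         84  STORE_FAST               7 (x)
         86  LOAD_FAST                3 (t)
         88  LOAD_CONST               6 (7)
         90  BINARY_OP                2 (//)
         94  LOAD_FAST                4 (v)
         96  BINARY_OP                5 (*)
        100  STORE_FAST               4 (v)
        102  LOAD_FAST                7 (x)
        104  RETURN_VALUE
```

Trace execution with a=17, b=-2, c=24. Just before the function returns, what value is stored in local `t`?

-11

LOAD_FAST_LOAD_FAST b,b → push -2,-2. Stack: [-2, -2]
BINARY_OP + → -2 + -2 = -4. Stack: [-4]
LOAD_CONST → push 1. Stack: [-4, 1]
BINARY_OP + → -4 + 1 = -3. Stack: [-3]
STORE_FAST t → t=-3. Stack: []
LOAD_FAST c → push 24. Stack: [24]
LOAD_CONST → push 10. Stack: [24, 10]
BINARY_OP - → 24 - 10 = 14. Stack: [14]
STORE_FAST v → v=14. Stack: []
LOAD_FAST_LOAD_FAST a,t → push 17,-3. Stack: [17, -3]
BINARY_OP + → 17 + -3 = 14. Stack: [14]
LOAD_CONST → push 4. Stack: [14, 4]
BINARY_OP ^ → 14 ^ 4 = 10. Stack: [10]
STORE_FAST m → m=10. Stack: []
LOAD_FAST b → push -2. Stack: [-2]
LOAD_CONST → push 6. Stack: [-2, 6]
BINARY_OP // → -2 // 6 = -1. Stack: [-1]
LOAD_CONST → push 10. Stack: [-1, 10]
BINARY_OP - → -1 - 10 = -11. Stack: [-11]
STORE_FAST t → t=-11. Stack: []
LOAD_FAST a → push 17. Stack: [17]
LOAD_CONST → push 4. Stack: [17, 4]
BINARY_OP + → 17 + 4 = 21. Stack: [21]
STORE_FAST q → q=21. Stack: []
LOAD_FAST_LOAD_FAST t,c → push -11,24. Stack: [-11, 24]
BINARY_OP - → -11 - 24 = -35. Stack: [-35]
LOAD_FAST a → push 17. Stack: [-35, 17]
LOAD_CONST → push 8. Stack: [-35, 17, 8]
BINARY_OP * → 17 * 8 = 136. Stack: [-35, 136]
BINARY_OP + → -35 + 136 = 101. Stack: [101]
STORE_FAST x → x=101. Stack: []
LOAD_FAST t → push -11. Stack: [-11]
LOAD_CONST → push 7. Stack: [-11, 7]
BINARY_OP // → -11 // 7 = -2. Stack: [-2]
LOAD_FAST v → push 14. Stack: [-2, 14]
BINARY_OP * → -2 * 14 = -28. Stack: [-28]
STORE_FAST v → v=-28. Stack: []
LOAD_FAST x → push 101. Stack: [101]
RETURN_VALUE → return 101.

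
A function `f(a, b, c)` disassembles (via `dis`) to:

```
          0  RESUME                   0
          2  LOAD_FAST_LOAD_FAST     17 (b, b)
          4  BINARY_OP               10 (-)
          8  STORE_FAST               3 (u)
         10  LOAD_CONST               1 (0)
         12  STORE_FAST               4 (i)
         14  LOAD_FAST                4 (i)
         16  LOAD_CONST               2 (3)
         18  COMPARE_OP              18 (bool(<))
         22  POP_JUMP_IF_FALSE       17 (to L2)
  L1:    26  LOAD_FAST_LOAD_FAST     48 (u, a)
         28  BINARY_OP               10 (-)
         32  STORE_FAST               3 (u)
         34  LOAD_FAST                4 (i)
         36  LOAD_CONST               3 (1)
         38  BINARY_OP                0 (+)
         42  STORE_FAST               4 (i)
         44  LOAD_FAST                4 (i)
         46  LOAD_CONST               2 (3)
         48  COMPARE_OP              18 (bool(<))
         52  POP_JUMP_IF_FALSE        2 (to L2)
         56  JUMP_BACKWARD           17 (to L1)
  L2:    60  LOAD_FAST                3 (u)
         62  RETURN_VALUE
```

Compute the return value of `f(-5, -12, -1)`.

LOAD_FAST_LOAD_FAST b,b → push -12,-12. Stack: [-12, -12]
BINARY_OP - → -12 - -12 = 0. Stack: [0]
STORE_FAST u → u=0. Stack: []
LOAD_CONST → push 0. Stack: [0]
STORE_FAST i → i=0. Stack: []
LOAD_FAST i → push 0. Stack: [0]
LOAD_CONST → push 3. Stack: [0, 3]
COMPARE_OP bool(<) → 0 vs 3 = True. Stack: [True]
POP_JUMP_IF_FALSE → pop True; no jump. Stack: []
LOAD_FAST_LOAD_FAST u,a → push 0,-5. Stack: [0, -5]
BINARY_OP - → 0 - -5 = 5. Stack: [5]
STORE_FAST u → u=5. Stack: []
LOAD_FAST i → push 0. Stack: [0]
LOAD_CONST → push 1. Stack: [0, 1]
BINARY_OP + → 0 + 1 = 1. Stack: [1]
STORE_FAST i → i=1. Stack: []
LOAD_FAST i → push 1. Stack: [1]
LOAD_CONST → push 3. Stack: [1, 3]
COMPARE_OP bool(<) → 1 vs 3 = True. Stack: [True]
POP_JUMP_IF_FALSE → pop True; no jump. Stack: []
LOAD_FAST_LOAD_FAST u,a → push 5,-5. Stack: [5, -5]
BINARY_OP - → 5 - -5 = 10. Stack: [10]
STORE_FAST u → u=10. Stack: []
LOAD_FAST i → push 1. Stack: [1]
LOAD_CONST → push 1. Stack: [1, 1]
BINARY_OP + → 1 + 1 = 2. Stack: [2]
STORE_FAST i → i=2. Stack: []
LOAD_FAST i → push 2. Stack: [2]
LOAD_CONST → push 3. Stack: [2, 3]
COMPARE_OP bool(<) → 2 vs 3 = True. Stack: [True]
POP_JUMP_IF_FALSE → pop True; no jump. Stack: []
LOAD_FAST_LOAD_FAST u,a → push 10,-5. Stack: [10, -5]
BINARY_OP - → 10 - -5 = 15. Stack: [15]
STORE_FAST u → u=15. Stack: []
LOAD_FAST i → push 2. Stack: [2]
LOAD_CONST → push 1. Stack: [2, 1]
BINARY_OP + → 2 + 1 = 3. Stack: [3]
STORE_FAST i → i=3. Stack: []
LOAD_FAST i → push 3. Stack: [3]
LOAD_CONST → push 3. Stack: [3, 3]
COMPARE_OP bool(<) → 3 vs 3 = False. Stack: [False]
POP_JUMP_IF_FALSE → pop False; jump. Stack: []
LOAD_FAST u → push 15. Stack: [15]
RETURN_VALUE → return 15.

15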